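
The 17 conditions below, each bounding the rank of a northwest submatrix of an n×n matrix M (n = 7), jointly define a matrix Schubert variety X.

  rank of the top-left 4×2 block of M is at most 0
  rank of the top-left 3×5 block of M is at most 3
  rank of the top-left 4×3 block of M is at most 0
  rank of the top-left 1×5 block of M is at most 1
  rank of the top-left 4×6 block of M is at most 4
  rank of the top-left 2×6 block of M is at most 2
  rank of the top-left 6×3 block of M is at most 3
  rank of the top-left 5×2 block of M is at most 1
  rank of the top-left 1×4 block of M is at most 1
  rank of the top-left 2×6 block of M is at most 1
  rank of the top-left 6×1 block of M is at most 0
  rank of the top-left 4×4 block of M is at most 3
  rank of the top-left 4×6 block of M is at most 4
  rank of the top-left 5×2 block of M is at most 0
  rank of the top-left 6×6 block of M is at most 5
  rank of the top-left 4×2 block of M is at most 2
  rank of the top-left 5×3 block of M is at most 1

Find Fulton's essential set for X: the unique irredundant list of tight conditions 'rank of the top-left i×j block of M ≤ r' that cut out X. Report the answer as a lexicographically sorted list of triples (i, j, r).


Computing R[i][j] = min implied NW-rank bound (n=7, 17 conditions):

  0 0 0 1 1 1 1
  0 0 0 1 1 1 2
  0 0 0 1 2 2 3
  0 0 0 1 2 3 4
  0 0 1 2 3 4 5
  0 1 2 3 4 5 6
  1 2 3 4 5 6 7

reading off 1-entries of Δ²R: w = (4, 7, 5, 6, 3, 2, 1).

ℓ(w)=17; the 4 essential cells (i,j,r):

[(2, 6, 1), (4, 3, 0), (5, 2, 0), (6, 1, 0)]


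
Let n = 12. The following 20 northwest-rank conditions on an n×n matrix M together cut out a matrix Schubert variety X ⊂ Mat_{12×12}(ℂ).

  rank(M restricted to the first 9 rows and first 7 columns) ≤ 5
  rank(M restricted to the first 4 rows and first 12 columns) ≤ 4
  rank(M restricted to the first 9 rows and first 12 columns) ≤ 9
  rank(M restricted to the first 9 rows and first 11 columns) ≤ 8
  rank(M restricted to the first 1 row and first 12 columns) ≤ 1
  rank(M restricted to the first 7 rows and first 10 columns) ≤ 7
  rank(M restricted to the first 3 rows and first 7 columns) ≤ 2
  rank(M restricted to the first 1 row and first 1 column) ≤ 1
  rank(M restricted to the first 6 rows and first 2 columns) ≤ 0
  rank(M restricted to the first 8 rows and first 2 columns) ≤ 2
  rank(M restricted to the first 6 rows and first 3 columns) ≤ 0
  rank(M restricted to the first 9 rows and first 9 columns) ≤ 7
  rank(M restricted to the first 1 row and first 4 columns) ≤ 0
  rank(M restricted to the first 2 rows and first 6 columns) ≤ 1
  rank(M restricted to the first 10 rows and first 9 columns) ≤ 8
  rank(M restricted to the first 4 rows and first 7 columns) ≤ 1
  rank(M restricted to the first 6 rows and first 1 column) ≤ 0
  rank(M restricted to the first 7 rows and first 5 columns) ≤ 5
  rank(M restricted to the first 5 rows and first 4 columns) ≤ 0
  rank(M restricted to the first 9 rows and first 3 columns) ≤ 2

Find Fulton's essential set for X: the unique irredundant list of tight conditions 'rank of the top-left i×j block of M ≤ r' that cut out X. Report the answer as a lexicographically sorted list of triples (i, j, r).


Computing R[i][j] = min implied NW-rank bound (n=12, 20 conditions):

  0  0  0  0  1  1  1  1  1  1  1  1
  0  0  0  0  1  1  1  2  2  2  2  2
  0  0  0  0  1  1  1  2  3  3  3  3
  0  0  0  0  1  1  1  2  3  4  4  4
  0  0  0  0  1  2  2  3  4  5  5  5
  0  0  0  1  2  3  3  4  5  6  6  6
  1  1  1  2  3  4  4  5  6  7  7  7
  1  2  2  3  4  5  5  6  7  8  8  8
  1  2  2  3  4  5  5  6  7  8  8  9
  1  2  3  4  5  6  6  7  8  9  9  10
  1  2  3  4  5  6  7  8  9  10  10  11
  1  2  3  4  5  6  7  8  9  10  11  12

reading off 1-entries of Δ²R: w = (5, 8, 9, 10, 6, 4, 1, 2, 12, 3, 7, 11).

D(w) has 32 cells with 6 SE-corners; essential set:

[(4, 7, 1), (5, 4, 0), (6, 3, 0), (9, 3, 2), (9, 7, 5), (9, 11, 8)]


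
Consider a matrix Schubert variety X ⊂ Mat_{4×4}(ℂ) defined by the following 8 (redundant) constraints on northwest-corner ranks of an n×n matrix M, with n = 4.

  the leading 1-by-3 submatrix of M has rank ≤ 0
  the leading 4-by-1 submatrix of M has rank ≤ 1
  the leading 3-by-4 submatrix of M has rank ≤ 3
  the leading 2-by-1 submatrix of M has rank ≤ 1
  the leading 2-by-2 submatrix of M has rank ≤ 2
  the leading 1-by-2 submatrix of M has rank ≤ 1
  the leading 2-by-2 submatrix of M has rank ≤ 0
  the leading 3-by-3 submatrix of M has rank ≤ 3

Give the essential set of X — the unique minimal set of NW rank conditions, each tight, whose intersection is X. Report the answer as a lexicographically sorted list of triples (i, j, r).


The tightest implied rank at each (i,j), from the 8 conditions:

  R[1]: 0  0  0  1
  R[2]: 0  0  1  2
  R[3]: 1  1  2  3
  R[4]: 1  2  3  4

giving w = (4, 3, 1, 2) via Δ²R.

D(w) has 5 cells with 2 SE-corners; essential set:

[(1, 3, 0), (2, 2, 0)]


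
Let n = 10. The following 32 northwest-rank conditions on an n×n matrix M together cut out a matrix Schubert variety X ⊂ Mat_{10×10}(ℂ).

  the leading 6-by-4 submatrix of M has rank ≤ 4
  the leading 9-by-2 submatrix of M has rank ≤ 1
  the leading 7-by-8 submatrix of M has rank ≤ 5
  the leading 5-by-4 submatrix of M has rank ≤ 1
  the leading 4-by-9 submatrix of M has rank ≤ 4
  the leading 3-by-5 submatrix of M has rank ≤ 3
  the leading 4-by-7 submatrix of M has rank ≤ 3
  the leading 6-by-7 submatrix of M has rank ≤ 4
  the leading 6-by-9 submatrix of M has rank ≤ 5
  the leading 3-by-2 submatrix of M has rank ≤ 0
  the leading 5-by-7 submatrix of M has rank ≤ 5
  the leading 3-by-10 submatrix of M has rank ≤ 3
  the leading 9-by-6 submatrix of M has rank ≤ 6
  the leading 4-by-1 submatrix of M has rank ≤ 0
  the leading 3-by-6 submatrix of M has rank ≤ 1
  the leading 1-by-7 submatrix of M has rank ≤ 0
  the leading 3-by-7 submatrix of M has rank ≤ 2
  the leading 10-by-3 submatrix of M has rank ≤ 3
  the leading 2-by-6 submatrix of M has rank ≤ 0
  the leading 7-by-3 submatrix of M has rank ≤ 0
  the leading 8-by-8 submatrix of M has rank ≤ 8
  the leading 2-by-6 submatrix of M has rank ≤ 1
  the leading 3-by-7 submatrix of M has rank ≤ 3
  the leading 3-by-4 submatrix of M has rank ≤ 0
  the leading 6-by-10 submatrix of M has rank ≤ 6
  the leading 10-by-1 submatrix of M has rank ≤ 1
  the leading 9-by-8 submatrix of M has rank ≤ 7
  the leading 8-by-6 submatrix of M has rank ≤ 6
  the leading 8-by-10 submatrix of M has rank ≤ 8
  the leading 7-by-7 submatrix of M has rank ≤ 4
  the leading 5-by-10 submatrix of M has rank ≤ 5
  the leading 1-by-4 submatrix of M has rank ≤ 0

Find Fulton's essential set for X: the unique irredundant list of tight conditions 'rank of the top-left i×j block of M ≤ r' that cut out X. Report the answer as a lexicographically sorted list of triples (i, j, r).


Propagating the 32 rank bounds to every northwest block:

  row 1: 0 0 0 0 0 0 0 1 1 1
  row 2: 0 0 0 0 0 0 1 2 2 2
  row 3: 0 0 0 0 1 1 2 3 3 3
  row 4: 0 0 0 1 2 2 3 4 4 4
  row 5: 0 0 0 1 2 3 4 5 5 5
  row 6: 0 0 0 1 2 3 4 5 5 6
  row 7: 0 0 0 1 2 3 4 5 6 7
  row 8: 1 1 1 2 3 4 5 6 7 8
  row 9: 1 1 2 3 4 5 6 7 8 9
  row 10: 1 2 3 4 5 6 7 8 9 10

second differences of R give the permutation w = (8, 7, 5, 4, 6, 10, 9, 1, 3, 2).

Rothe diagram D(w) (31 cells), 6 SE-corners (essential conditions):

[(1, 7, 0), (2, 6, 0), (3, 4, 0), (6, 9, 5), (7, 3, 0), (9, 2, 1)]


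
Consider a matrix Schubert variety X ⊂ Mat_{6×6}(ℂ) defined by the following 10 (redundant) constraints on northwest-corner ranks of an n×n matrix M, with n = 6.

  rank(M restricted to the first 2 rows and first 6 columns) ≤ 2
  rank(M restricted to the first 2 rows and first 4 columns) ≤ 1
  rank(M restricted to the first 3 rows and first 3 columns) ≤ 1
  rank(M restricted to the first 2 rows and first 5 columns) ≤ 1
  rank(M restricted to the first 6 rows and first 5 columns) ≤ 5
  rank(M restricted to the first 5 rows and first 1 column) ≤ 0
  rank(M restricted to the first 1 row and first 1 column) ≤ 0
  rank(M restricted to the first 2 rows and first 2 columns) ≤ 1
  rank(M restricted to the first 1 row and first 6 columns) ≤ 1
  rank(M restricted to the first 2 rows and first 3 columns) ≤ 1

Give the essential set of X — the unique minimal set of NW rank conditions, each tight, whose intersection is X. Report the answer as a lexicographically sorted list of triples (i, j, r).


Propagating the 10 rank bounds to every northwest block:

  R[1]: 0, 1, 1, 1, 1, 1
  R[2]: 0, 1, 1, 1, 1, 2
  R[3]: 0, 1, 1, 2, 2, 3
  R[4]: 0, 1, 2, 3, 3, 4
  R[5]: 0, 1, 2, 3, 4, 5
  R[6]: 1, 2, 3, 4, 5, 6

second differences of R give the permutation w = (2, 6, 4, 3, 5, 1).

|D(w)|=9, |Ess(w)|=3:

[(2, 5, 1), (3, 3, 1), (5, 1, 0)]


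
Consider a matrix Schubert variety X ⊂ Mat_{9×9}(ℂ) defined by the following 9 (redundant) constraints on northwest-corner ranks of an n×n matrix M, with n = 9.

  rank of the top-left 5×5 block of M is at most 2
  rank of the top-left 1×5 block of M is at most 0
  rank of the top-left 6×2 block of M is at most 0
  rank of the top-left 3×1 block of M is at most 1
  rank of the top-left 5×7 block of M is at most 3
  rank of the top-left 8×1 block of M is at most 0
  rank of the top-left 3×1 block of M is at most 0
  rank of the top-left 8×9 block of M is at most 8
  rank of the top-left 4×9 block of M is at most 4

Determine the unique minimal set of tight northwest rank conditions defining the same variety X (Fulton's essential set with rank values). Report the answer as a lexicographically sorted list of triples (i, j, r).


Recovering R(i,j) via the rank-extension bound from the 9 conditions:

  row 1: 0 0 0 0 0 1 1 1 1
  row 2: 0 0 1 1 1 2 2 2 2
  row 3: 0 0 1 2 2 3 3 3 3
  row 4: 0 0 1 2 2 3 3 4 4
  row 5: 0 0 1 2 2 3 3 4 5
  row 6: 0 0 1 2 3 4 4 5 6
  row 7: 0 1 2 3 4 5 5 6 7
  row 8: 0 1 2 3 4 5 6 7 8
  row 9: 1 2 3 4 5 6 7 8 9

giving w = (6, 3, 4, 8, 9, 5, 2, 7, 1) via Δ²R.

|D(w)|=21, |Ess(w)|=5:

[(1, 5, 0), (5, 5, 2), (5, 7, 3), (6, 2, 0), (8, 1, 0)]


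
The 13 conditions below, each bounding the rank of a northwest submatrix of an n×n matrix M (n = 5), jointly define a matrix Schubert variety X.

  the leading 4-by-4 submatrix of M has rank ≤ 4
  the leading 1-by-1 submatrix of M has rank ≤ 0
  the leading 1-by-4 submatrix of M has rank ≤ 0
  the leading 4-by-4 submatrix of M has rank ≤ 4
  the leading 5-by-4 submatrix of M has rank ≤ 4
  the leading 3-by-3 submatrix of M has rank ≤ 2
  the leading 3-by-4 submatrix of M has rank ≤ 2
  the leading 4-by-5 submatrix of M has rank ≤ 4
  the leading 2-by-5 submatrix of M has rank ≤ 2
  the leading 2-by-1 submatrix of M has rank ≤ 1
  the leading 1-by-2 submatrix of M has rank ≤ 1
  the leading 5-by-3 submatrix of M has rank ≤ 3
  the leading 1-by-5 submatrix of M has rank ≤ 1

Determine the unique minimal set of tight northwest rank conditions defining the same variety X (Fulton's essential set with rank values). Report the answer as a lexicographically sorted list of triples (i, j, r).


The tightest implied rank at each (i,j), from the 13 conditions:

  row 1: 0 | 0 | 0 | 0 | 1
  row 2: 1 | 1 | 1 | 1 | 2
  row 3: 1 | 2 | 2 | 2 | 3
  row 4: 1 | 2 | 3 | 3 | 4
  row 5: 1 | 2 | 3 | 4 | 5

so w = (5, 1, 2, 3, 4).

ℓ(w)=4; the 1 essential cell (i,j,r):

[(1, 4, 0)]


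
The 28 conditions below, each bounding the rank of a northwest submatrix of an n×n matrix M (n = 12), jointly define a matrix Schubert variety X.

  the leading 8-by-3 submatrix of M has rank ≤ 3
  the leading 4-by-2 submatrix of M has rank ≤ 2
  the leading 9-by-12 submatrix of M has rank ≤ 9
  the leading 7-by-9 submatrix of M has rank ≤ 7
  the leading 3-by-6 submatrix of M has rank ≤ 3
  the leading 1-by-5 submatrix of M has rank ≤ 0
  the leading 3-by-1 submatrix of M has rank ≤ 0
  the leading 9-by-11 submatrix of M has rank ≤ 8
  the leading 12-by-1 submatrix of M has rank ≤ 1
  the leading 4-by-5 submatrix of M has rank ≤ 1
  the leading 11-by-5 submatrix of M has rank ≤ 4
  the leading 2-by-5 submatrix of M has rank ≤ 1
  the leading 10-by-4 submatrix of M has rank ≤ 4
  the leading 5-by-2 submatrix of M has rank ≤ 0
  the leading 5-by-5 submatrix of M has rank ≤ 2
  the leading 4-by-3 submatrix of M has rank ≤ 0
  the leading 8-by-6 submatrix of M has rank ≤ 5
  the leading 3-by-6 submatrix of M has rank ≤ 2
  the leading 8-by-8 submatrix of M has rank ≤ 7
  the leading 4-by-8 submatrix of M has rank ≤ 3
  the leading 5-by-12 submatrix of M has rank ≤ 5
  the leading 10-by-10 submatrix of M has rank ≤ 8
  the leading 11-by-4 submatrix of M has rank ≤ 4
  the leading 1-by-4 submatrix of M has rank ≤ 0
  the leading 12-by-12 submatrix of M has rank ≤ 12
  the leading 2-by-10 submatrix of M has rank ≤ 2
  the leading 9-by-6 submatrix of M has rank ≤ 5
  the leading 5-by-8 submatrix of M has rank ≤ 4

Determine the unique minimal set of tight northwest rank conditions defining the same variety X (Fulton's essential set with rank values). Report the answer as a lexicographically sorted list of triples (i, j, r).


Computing R[i][j] = min implied NW-rank bound (n=12, 28 conditions):

  R[1]: 0 0 0 0 0 1 1 1 1 1 1 1
  R[2]: 0 0 0 1 1 2 2 2 2 2 2 2
  R[3]: 0 0 0 1 1 2 3 3 3 3 3 3
  R[4]: 0 0 0 1 1 2 3 3 4 4 4 4
  R[5]: 0 0 1 2 2 3 4 4 5 5 5 5
  R[6]: 1 1 2 3 3 4 5 5 6 6 6 6
  R[7]: 1 2 3 4 4 5 6 6 7 7 7 7
  R[8]: 1 2 3 4 4 5 6 7 8 8 8 8
  R[9]: 1 2 3 4 4 5 6 7 8 8 8 9
  R[10]: 1 2 3 4 4 5 6 7 8 8 9 10
  R[11]: 1 2 3 4 4 5 6 7 8 9 10 11
  R[12]: 1 2 3 4 5 6 7 8 9 10 11 12

hence w(1..12) = (6, 4, 7, 9, 3, 1, 2, 8, 12, 11, 10, 5).

Fulton essential set (8 of the 26 Rothe cells):

[(1, 5, 0), (4, 3, 0), (4, 5, 1), (4, 8, 3), (5, 2, 0), (9, 11, 8), (10, 10, 8), (11, 5, 4)]


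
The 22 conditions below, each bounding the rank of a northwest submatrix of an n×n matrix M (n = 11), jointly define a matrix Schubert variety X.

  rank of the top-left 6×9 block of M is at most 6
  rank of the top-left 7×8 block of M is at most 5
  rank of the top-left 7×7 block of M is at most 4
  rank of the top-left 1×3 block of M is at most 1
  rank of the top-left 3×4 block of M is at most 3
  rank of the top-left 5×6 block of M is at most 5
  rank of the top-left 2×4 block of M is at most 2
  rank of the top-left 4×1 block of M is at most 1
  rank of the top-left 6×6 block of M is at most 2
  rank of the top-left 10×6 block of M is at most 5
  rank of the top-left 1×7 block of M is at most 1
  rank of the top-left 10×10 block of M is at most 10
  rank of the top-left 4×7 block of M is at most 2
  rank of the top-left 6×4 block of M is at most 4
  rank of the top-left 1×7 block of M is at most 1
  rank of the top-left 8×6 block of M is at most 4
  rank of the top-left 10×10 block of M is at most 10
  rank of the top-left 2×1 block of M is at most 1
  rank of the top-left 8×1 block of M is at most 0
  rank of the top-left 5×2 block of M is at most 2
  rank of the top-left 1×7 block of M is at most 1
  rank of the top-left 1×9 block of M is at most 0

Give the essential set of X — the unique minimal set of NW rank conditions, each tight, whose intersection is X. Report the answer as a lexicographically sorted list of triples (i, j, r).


Computing R[i][j] = min implied NW-rank bound (n=11, 22 conditions):

  0  0  0  0  0  0  0  0  0  1  1
  0  1  1  1  1  1  1  1  1  2  2
  0  1  2  2  2  2  2  2  2  3  3
  0  1  2  2  2  2  2  3  3  4  4
  0  1  2  2  2  2  3  4  4  5  5
  0  1  2  2  2  2  3  4  5  6  6
  0  1  2  3  3  3  4  5  6  7  7
  0  1  2  3  4  4  5  6  7  8  8
  1  2  3  4  5  5  6  7  8  9  9
  1  2  3  4  5  5  6  7  8  9  10
  1  2  3  4  5  6  7  8  9  10  11

so w = (10, 2, 3, 8, 7, 9, 4, 5, 1, 11, 6).

5 SE-corners of the 27-cell Rothe diagram give Ess(w):

[(1, 9, 0), (4, 7, 2), (6, 6, 2), (8, 1, 0), (10, 6, 5)]


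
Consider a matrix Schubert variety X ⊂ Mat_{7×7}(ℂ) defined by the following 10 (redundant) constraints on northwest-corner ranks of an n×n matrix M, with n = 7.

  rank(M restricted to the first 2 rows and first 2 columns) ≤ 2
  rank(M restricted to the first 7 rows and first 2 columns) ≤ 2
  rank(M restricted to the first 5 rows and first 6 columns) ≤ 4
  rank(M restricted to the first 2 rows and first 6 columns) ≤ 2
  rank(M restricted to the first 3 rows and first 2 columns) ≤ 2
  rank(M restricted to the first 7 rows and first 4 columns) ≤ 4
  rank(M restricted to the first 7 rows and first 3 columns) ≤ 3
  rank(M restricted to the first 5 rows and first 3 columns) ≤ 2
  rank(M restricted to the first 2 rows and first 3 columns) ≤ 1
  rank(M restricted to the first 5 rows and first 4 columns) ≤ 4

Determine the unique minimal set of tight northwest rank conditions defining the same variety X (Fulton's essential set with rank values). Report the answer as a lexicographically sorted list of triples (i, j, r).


Recovering R(i,j) via the rank-extension bound from the 10 conditions:

  1 1 1 1 1 1 1
  1 1 1 2 2 2 2
  1 2 2 3 3 3 3
  1 2 2 3 4 4 4
  1 2 2 3 4 4 5
  1 2 3 4 5 5 6
  1 2 3 4 5 6 7

reading off 1-entries of Δ²R: w = (1, 4, 2, 5, 7, 3, 6).

Fulton essential set (3 of the 5 Rothe cells):

[(2, 3, 1), (5, 3, 2), (5, 6, 4)]


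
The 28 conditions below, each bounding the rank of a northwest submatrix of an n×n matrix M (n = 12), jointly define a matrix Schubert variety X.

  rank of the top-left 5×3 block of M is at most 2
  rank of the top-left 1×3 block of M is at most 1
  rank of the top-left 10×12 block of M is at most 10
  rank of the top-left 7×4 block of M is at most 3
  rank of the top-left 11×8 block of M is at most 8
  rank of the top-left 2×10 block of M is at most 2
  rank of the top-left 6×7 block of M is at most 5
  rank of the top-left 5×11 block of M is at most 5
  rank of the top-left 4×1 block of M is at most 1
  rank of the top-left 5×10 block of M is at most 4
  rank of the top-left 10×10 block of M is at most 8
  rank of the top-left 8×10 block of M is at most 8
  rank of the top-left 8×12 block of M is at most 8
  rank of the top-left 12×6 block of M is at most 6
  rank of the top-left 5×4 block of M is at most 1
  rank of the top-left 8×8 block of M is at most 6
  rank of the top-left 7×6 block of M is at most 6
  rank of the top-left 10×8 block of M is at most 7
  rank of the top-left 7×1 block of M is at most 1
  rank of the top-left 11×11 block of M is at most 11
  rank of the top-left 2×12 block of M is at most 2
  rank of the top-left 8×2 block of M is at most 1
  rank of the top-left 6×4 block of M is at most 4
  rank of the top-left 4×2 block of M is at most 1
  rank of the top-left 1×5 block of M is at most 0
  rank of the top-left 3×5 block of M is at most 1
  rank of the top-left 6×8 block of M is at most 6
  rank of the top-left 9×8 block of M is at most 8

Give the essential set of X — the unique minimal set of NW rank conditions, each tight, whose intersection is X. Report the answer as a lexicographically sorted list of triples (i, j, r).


Reconstructing r_w from the 28 given conditions:

  i=1: 0 | 0 | 0 | 0 | 0 | 1 | 1 | 1 | 1 | 1 | 1 | 1
  i=2: 1 | 1 | 1 | 1 | 1 | 2 | 2 | 2 | 2 | 2 | 2 | 2
  i=3: 1 | 1 | 1 | 1 | 1 | 2 | 3 | 3 | 3 | 3 | 3 | 3
  i=4: 1 | 1 | 1 | 1 | 2 | 3 | 4 | 4 | 4 | 4 | 4 | 4
  i=5: 1 | 1 | 1 | 1 | 2 | 3 | 4 | 4 | 4 | 4 | 5 | 5
  i=6: 1 | 1 | 2 | 2 | 3 | 4 | 5 | 5 | 5 | 5 | 6 | 6
  i=7: 1 | 1 | 2 | 3 | 4 | 5 | 6 | 6 | 6 | 6 | 7 | 7
  i=8: 1 | 1 | 2 | 3 | 4 | 5 | 6 | 6 | 7 | 7 | 8 | 8
  i=9: 1 | 2 | 3 | 4 | 5 | 6 | 7 | 7 | 8 | 8 | 9 | 9
  i=10: 1 | 2 | 3 | 4 | 5 | 6 | 7 | 7 | 8 | 8 | 9 | 10
  i=11: 1 | 2 | 3 | 4 | 5 | 6 | 7 | 8 | 9 | 9 | 10 | 11
  i=12: 1 | 2 | 3 | 4 | 5 | 6 | 7 | 8 | 9 | 10 | 11 | 12

the unique w with this rank table is (6, 1, 7, 5, 11, 3, 4, 9, 2, 12, 8, 10).

ℓ(w)=24; the 8 essential cells (i,j,r):

[(1, 5, 0), (3, 5, 1), (5, 4, 1), (5, 10, 4), (8, 2, 1), (8, 8, 6), (10, 8, 7), (10, 10, 8)]


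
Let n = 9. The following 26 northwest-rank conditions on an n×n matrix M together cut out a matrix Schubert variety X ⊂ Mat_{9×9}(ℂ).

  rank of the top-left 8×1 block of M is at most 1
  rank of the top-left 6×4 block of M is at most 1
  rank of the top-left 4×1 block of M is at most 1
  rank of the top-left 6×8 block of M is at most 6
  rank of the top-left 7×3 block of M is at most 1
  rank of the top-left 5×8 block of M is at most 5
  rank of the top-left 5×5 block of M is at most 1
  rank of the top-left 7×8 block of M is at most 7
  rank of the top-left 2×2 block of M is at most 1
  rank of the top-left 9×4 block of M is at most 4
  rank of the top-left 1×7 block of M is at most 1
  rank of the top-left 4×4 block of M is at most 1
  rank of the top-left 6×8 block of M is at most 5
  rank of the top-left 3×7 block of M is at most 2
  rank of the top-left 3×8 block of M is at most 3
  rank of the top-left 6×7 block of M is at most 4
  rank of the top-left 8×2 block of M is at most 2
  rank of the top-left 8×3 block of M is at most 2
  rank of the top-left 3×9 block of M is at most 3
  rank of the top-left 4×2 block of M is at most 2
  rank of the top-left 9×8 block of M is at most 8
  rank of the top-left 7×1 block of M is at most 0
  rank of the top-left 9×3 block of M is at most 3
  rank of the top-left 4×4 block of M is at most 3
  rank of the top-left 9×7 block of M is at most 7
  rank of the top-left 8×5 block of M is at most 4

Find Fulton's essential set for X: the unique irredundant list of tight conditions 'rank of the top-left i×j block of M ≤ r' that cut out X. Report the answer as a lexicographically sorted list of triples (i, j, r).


Rank table r_w(9×9) implied by the 26 constraints:

  0 1 1 1 1 1 1 1 1
  0 1 1 1 1 2 2 2 2
  0 1 1 1 1 2 2 3 3
  0 1 1 1 1 2 3 4 4
  0 1 1 1 1 2 3 4 5
  0 1 1 1 2 3 4 5 6
  0 1 1 2 3 4 5 6 7
  1 2 2 3 4 5 6 7 8
  1 2 3 4 5 6 7 8 9

the unique w with this rank table is (2, 6, 8, 7, 9, 5, 4, 1, 3).

ℓ(w)=23; the 5 essential cells (i,j,r):

[(3, 7, 2), (5, 5, 1), (6, 4, 1), (7, 1, 0), (7, 3, 1)]


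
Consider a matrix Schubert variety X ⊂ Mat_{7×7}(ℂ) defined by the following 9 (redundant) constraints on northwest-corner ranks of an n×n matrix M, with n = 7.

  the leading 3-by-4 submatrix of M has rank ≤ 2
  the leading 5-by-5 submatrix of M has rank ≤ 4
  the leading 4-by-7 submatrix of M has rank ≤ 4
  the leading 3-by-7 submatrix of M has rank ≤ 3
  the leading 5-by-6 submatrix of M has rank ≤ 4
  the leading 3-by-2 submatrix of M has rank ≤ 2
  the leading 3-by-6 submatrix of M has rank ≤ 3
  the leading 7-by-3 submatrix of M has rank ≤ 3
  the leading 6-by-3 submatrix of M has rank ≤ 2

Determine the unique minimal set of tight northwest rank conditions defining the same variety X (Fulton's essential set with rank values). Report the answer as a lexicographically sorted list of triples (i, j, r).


Computing R[i][j] = min implied NW-rank bound (n=7, 9 conditions):

  1, 1, 1, 1, 1, 1, 1
  1, 2, 2, 2, 2, 2, 2
  1, 2, 2, 2, 3, 3, 3
  1, 2, 2, 3, 4, 4, 4
  1, 2, 2, 3, 4, 4, 5
  1, 2, 2, 3, 4, 5, 6
  1, 2, 3, 4, 5, 6, 7

reading off 1-entries of Δ²R: w = (1, 2, 5, 4, 7, 6, 3).

Rothe diagram D(w) (6 cells), 3 SE-corners (essential conditions):

[(3, 4, 2), (5, 6, 4), (6, 3, 2)]


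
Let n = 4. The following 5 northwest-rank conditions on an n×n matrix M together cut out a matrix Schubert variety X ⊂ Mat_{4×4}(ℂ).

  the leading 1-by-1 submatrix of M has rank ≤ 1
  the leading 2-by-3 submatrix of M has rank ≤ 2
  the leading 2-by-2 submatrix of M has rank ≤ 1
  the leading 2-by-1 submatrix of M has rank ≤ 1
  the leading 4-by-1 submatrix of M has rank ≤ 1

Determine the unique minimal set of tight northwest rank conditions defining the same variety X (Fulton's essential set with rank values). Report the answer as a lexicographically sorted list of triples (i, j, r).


Rank table r_w(4×4) implied by the 5 constraints:

  R[1]: 1 1 1 1
  R[2]: 1 1 2 2
  R[3]: 1 2 3 3
  R[4]: 1 2 3 4

second differences of R give the permutation w = (1, 3, 2, 4).

|D(w)|=1, |Ess(w)|=1:

[(2, 2, 1)]


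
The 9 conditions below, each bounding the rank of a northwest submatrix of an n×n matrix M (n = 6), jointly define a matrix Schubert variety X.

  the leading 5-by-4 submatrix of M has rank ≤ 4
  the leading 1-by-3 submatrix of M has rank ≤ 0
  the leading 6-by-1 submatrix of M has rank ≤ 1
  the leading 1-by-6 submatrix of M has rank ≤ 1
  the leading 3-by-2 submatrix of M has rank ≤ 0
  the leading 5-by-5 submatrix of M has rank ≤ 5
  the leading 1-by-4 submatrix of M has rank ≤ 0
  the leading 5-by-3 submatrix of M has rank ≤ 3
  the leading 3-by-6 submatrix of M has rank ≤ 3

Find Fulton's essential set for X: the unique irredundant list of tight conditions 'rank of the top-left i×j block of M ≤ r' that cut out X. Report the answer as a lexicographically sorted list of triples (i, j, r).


Computing R[i][j] = min implied NW-rank bound (n=6, 9 conditions):

  R[1]: 0, 0, 0, 0, 1, 1
  R[2]: 0, 0, 1, 1, 2, 2
  R[3]: 0, 0, 1, 2, 3, 3
  R[4]: 1, 1, 2, 3, 4, 4
  R[5]: 1, 2, 3, 4, 5, 5
  R[6]: 1, 2, 3, 4, 5, 6

giving w = (5, 3, 4, 1, 2, 6) via Δ²R.

|D(w)|=8, |Ess(w)|=2:

[(1, 4, 0), (3, 2, 0)]


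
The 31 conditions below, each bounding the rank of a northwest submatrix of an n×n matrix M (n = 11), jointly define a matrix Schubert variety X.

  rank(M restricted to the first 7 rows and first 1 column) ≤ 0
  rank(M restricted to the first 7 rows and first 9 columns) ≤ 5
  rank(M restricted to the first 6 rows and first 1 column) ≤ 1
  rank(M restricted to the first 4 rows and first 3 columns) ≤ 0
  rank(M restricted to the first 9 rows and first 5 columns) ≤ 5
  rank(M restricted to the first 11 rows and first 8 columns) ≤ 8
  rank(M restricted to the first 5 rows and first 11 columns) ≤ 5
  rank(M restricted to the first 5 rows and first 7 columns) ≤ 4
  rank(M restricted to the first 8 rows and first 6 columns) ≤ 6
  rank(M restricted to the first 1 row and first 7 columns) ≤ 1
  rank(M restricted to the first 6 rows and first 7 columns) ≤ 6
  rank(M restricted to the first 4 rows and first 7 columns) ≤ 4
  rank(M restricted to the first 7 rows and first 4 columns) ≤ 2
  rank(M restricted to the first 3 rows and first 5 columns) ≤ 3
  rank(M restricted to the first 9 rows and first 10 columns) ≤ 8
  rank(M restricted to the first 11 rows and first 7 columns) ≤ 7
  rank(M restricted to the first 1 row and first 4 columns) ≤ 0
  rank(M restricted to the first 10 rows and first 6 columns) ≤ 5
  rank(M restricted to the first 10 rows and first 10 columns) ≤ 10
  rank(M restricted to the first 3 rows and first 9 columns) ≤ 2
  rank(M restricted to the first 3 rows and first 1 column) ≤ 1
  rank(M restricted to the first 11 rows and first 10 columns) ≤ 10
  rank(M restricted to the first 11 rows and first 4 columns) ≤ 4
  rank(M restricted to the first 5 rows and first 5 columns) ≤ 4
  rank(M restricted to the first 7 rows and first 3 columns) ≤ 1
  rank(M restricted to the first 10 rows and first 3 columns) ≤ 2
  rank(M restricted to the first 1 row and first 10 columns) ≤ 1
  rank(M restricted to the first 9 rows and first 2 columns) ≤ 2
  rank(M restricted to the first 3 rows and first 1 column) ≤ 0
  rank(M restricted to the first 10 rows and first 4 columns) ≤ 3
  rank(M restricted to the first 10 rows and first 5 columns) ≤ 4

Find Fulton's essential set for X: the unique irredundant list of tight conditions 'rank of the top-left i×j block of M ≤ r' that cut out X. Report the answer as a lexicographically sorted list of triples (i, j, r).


The tightest implied rank at each (i,j), from the 31 conditions:

  0, 0, 0, 0, 1, 1, 1, 1, 1, 1, 1
  0, 0, 0, 1, 2, 2, 2, 2, 2, 2, 2
  0, 0, 0, 1, 2, 2, 2, 2, 2, 3, 3
  0, 0, 0, 1, 2, 3, 3, 3, 3, 4, 4
  0, 1, 1, 2, 3, 4, 4, 4, 4, 5, 5
  0, 1, 1, 2, 3, 4, 5, 5, 5, 6, 6
  0, 1, 1, 2, 3, 4, 5, 5, 5, 6, 7
  1, 2, 2, 3, 4, 5, 6, 6, 6, 7, 8
  1, 2, 2, 3, 4, 5, 6, 7, 7, 8, 9
  1, 2, 2, 3, 4, 5, 6, 7, 8, 9, 10
  1, 2, 3, 4, 5, 6, 7, 8, 9, 10, 11

giving w = (5, 4, 10, 6, 2, 7, 11, 1, 8, 9, 3) via Δ²R.

|D(w)|=26, |Ess(w)|=7:

[(1, 4, 0), (3, 9, 2), (4, 3, 0), (7, 1, 0), (7, 3, 1), (7, 9, 5), (10, 3, 2)]


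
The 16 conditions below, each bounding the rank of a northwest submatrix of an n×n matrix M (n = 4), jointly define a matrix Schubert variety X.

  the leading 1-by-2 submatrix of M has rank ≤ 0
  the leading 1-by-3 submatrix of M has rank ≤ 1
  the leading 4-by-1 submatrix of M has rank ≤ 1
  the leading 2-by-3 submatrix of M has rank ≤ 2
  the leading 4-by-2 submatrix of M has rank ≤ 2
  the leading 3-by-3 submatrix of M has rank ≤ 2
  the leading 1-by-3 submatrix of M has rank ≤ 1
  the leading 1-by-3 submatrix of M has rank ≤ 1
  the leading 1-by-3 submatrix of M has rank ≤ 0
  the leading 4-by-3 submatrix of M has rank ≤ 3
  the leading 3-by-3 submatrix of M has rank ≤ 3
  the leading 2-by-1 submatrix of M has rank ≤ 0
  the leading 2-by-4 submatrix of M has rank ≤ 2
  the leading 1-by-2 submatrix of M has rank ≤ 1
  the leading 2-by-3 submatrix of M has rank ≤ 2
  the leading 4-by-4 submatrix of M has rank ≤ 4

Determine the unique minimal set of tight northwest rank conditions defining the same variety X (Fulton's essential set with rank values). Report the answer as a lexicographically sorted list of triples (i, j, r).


The tightest implied rank at each (i,j), from the 16 conditions:

  0 | 0 | 0 | 1
  0 | 1 | 1 | 2
  1 | 2 | 2 | 3
  1 | 2 | 3 | 4

the unique w with this rank table is (4, 2, 1, 3).

Fulton essential set (2 of the 4 Rothe cells):

[(1, 3, 0), (2, 1, 0)]


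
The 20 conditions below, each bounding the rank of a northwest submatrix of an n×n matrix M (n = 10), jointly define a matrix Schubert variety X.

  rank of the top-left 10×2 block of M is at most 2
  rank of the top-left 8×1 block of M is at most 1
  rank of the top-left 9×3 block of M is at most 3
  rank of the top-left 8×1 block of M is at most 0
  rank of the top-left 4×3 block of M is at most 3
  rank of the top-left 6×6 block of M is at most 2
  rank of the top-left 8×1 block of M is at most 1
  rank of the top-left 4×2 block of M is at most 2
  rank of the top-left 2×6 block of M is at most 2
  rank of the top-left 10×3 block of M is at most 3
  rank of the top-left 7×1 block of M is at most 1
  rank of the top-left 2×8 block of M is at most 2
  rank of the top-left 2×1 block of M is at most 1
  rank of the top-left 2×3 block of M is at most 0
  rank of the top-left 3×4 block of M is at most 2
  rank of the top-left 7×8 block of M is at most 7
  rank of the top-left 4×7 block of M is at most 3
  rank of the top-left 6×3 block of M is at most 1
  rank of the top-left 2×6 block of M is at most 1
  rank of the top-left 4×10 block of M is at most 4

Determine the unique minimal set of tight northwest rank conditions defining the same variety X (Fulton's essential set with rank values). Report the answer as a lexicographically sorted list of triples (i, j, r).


Rank table r_w(10×10) implied by the 20 constraints:

  R[1]: 0  0  0  1  1  1  1  1  1  1
  R[2]: 0  0  0  1  1  1  2  2  2  2
  R[3]: 0  1  1  2  2  2  3  3  3  3
  R[4]: 0  1  1  2  2  2  3  4  4  4
  R[5]: 0  1  1  2  2  2  3  4  5  5
  R[6]: 0  1  1  2  2  2  3  4  5  6
  R[7]: 0  1  2  3  3  3  4  5  6  7
  R[8]: 0  1  2  3  4  4  5  6  7  8
  R[9]: 1  2  3  4  5  5  6  7  8  9
  R[10]: 1  2  3  4  5  6  7  8  9  10

the unique w with this rank table is (4, 7, 2, 8, 9, 10, 3, 5, 1, 6).

5 SE-corners of the 23-cell Rothe diagram give Ess(w):

[(2, 3, 0), (2, 6, 1), (6, 3, 1), (6, 6, 2), (8, 1, 0)]


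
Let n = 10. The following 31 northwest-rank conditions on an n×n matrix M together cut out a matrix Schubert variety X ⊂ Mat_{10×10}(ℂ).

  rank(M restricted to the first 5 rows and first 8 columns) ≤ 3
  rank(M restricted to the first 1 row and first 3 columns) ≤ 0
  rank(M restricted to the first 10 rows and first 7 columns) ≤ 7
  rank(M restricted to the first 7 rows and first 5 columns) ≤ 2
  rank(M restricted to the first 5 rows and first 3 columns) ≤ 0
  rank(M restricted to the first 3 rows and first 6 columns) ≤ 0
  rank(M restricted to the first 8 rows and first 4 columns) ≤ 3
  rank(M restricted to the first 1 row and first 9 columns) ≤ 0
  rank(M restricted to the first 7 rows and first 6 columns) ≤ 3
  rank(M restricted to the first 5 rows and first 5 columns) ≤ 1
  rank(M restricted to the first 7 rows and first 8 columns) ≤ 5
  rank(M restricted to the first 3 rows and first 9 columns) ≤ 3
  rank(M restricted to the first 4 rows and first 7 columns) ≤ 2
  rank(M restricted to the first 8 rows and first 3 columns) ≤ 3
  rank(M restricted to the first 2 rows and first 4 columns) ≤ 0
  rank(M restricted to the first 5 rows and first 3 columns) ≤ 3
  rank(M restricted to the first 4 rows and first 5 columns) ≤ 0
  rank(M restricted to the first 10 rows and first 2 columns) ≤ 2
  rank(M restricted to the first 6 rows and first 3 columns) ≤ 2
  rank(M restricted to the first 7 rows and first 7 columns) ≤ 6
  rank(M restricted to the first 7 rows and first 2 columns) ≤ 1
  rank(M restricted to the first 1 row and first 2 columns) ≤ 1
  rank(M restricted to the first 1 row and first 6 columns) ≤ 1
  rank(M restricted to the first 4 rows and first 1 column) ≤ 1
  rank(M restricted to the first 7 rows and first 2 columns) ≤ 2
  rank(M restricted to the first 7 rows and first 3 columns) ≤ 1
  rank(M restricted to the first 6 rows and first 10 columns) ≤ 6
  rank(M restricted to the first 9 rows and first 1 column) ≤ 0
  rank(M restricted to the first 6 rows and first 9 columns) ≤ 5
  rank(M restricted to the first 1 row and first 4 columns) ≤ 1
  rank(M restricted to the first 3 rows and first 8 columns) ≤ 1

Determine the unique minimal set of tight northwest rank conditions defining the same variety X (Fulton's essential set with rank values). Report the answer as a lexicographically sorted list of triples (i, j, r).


Propagating the 31 rank bounds to every northwest block:

  0 | 0 | 0 | 0 | 0 | 0 | 0 | 0 | 0 | 1
  0 | 0 | 0 | 0 | 0 | 0 | 1 | 1 | 1 | 2
  0 | 0 | 0 | 0 | 0 | 0 | 1 | 1 | 2 | 3
  0 | 0 | 0 | 0 | 0 | 1 | 2 | 2 | 3 | 4
  0 | 0 | 0 | 1 | 1 | 2 | 3 | 3 | 4 | 5
  0 | 1 | 1 | 2 | 2 | 3 | 4 | 4 | 5 | 6
  0 | 1 | 1 | 2 | 2 | 3 | 4 | 5 | 6 | 7
  0 | 1 | 2 | 3 | 3 | 4 | 5 | 6 | 7 | 8
  0 | 1 | 2 | 3 | 4 | 5 | 6 | 7 | 8 | 9
  1 | 2 | 3 | 4 | 5 | 6 | 7 | 8 | 9 | 10

reading off 1-entries of Δ²R: w = (10, 7, 9, 6, 4, 2, 8, 3, 5, 1).

8 SE-corners of the 36-cell Rothe diagram give Ess(w):

[(1, 9, 0), (3, 6, 0), (3, 8, 1), (4, 5, 0), (5, 3, 0), (7, 3, 1), (7, 5, 2), (9, 1, 0)]


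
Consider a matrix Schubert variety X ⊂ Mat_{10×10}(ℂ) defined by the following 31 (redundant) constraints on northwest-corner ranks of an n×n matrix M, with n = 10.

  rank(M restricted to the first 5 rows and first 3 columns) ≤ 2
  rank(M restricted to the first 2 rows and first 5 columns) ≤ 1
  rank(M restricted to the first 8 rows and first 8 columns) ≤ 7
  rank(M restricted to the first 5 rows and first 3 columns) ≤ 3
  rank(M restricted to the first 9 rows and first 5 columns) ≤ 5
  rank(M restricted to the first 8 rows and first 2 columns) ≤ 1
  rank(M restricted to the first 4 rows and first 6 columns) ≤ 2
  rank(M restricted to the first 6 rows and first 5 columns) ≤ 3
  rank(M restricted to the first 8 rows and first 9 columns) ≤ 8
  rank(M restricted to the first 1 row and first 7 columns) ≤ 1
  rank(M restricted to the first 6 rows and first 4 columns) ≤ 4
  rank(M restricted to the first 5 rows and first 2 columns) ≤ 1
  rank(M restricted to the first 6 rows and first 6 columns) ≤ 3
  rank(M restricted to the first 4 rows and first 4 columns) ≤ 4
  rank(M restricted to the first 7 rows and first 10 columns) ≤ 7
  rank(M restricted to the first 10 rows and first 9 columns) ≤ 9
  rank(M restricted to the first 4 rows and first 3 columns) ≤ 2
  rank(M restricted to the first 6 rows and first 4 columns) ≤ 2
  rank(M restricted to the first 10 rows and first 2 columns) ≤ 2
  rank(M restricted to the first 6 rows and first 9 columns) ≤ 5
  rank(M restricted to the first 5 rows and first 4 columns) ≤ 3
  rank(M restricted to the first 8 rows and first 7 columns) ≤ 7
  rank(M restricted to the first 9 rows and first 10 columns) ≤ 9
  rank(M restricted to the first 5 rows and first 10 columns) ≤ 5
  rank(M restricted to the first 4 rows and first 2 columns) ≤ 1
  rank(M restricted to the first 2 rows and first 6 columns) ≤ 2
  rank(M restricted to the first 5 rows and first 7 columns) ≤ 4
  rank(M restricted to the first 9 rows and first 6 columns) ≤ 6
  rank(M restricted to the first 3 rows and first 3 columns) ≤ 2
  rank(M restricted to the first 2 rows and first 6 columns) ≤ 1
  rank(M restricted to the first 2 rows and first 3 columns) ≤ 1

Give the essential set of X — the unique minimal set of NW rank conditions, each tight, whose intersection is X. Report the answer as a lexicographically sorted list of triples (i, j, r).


Rank table r_w(10×10) implied by the 31 constraints:

  1  1  1  1  1  1  1  1  1  1
  1  1  1  1  1  1  2  2  2  2
  1  1  2  2  2  2  3  3  3  3
  1  1  2  2  2  2  3  4  4  4
  1  1  2  2  3  3  4  5  5  5
  1  1  2  2  3  3  4  5  5  6
  1  1  2  3  4  4  5  6  6  7
  1  1  2  3  4  5  6  7  7  8
  1  2  3  4  5  6  7  8  8  9
  1  2  3  4  5  6  7  8  9  10

hence w(1..10) = (1, 7, 3, 8, 5, 10, 4, 6, 2, 9).

6 SE-corners of the 18-cell Rothe diagram give Ess(w):

[(2, 6, 1), (4, 6, 2), (6, 4, 2), (6, 6, 3), (6, 9, 5), (8, 2, 1)]


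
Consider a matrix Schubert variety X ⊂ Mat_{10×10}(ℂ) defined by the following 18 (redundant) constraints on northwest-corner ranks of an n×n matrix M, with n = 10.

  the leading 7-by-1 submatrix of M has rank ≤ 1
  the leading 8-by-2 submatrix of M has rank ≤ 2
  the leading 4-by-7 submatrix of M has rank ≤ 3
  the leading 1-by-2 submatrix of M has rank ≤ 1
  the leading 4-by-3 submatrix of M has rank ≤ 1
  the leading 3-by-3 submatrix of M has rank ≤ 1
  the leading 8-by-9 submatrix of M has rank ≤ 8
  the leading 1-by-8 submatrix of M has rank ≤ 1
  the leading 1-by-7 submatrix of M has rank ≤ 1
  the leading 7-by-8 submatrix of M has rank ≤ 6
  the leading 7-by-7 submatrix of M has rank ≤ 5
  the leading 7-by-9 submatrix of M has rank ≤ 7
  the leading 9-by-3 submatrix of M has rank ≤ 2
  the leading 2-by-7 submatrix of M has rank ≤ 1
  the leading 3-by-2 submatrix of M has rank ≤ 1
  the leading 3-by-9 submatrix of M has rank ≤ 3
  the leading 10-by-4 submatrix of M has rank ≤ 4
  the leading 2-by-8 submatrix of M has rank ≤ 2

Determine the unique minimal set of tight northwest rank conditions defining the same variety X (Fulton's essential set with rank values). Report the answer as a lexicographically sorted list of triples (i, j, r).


Computing R[i][j] = min implied NW-rank bound (n=10, 18 conditions):

  row 1: 1, 1, 1, 1, 1, 1, 1, 1, 1, 1
  row 2: 1, 1, 1, 1, 1, 1, 1, 2, 2, 2
  row 3: 1, 1, 1, 2, 2, 2, 2, 3, 3, 3
  row 4: 1, 1, 1, 2, 3, 3, 3, 4, 4, 4
  row 5: 1, 2, 2, 3, 4, 4, 4, 5, 5, 5
  row 6: 1, 2, 2, 3, 4, 5, 5, 6, 6, 6
  row 7: 1, 2, 2, 3, 4, 5, 5, 6, 7, 7
  row 8: 1, 2, 2, 3, 4, 5, 6, 7, 8, 8
  row 9: 1, 2, 2, 3, 4, 5, 6, 7, 8, 9
  row 10: 1, 2, 3, 4, 5, 6, 7, 8, 9, 10

hence w(1..10) = (1, 8, 4, 5, 2, 6, 9, 7, 10, 3).

Fulton essential set (4 of the 15 Rothe cells):

[(2, 7, 1), (4, 3, 1), (7, 7, 5), (9, 3, 2)]


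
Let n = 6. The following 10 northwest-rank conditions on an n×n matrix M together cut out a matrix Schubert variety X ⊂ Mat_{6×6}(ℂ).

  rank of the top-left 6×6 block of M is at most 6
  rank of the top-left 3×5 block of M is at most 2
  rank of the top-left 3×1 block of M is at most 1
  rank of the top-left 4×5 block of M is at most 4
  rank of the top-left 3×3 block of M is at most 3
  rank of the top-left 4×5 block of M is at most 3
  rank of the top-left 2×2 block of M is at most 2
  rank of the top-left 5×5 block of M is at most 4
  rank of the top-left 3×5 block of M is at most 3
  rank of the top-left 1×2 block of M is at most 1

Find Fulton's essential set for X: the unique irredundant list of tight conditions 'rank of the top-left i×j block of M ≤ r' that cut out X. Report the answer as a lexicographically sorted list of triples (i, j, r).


Rank table r_w(6×6) implied by the 10 constraints:

  R[1]: 1 1 1 1 1 1
  R[2]: 1 2 2 2 2 2
  R[3]: 1 2 2 2 2 3
  R[4]: 1 2 3 3 3 4
  R[5]: 1 2 3 4 4 5
  R[6]: 1 2 3 4 5 6

hence w(1..6) = (1, 2, 6, 3, 4, 5).

Rothe diagram D(w) (3 cells), 1 SE-corner (essential condition):

[(3, 5, 2)]
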